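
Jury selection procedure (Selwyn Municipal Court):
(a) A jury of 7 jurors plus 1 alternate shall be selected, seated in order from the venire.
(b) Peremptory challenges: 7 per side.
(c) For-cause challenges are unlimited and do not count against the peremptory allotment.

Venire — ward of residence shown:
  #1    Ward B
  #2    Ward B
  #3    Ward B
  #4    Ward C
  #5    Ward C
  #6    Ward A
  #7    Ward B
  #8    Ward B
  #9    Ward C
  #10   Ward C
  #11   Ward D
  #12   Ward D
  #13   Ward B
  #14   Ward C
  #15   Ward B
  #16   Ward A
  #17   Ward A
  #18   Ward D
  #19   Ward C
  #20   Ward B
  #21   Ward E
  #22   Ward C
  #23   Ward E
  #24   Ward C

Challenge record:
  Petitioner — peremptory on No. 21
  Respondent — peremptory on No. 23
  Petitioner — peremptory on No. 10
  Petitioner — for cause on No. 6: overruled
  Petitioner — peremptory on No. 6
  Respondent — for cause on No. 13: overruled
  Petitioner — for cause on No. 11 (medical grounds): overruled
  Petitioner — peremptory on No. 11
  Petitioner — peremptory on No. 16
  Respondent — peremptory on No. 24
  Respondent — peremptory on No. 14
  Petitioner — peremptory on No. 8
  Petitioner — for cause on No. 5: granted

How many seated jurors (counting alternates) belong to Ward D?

Removed: #5, #6, #8, #10, #11, #14, #16, #21, #23, #24.
Seated (8 incl. alternates): #1, #2, #3, #4, #7, #9, #12, #13.
Of those, in Ward D: #12 → 1.

1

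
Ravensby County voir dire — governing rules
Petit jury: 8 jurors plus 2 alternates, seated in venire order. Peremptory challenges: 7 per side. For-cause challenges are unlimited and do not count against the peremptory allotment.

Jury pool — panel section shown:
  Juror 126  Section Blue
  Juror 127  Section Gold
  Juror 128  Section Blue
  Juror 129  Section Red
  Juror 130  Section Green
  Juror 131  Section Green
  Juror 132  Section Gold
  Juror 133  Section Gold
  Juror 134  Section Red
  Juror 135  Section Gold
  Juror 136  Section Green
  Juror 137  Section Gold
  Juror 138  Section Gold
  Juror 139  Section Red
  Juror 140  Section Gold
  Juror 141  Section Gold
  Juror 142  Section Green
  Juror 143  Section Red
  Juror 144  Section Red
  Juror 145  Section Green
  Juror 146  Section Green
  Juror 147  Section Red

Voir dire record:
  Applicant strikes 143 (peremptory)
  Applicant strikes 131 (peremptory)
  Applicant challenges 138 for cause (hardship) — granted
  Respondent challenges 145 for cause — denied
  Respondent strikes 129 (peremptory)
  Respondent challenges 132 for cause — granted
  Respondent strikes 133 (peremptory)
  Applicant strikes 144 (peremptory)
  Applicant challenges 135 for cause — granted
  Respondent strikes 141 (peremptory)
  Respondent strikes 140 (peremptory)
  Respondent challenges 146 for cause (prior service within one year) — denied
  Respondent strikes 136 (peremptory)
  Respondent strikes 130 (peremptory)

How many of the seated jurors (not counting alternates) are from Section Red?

Removed: #129, #130, #131, #132, #133, #135, #136, #138, #140, #141, #143, #144.
Seated jurors 1–8: #126, #127, #128, #134, #137, #139, #142, #145 (alternates #146, #147 not counted).
Of those, in Section Red: #134, #139 → 2.

2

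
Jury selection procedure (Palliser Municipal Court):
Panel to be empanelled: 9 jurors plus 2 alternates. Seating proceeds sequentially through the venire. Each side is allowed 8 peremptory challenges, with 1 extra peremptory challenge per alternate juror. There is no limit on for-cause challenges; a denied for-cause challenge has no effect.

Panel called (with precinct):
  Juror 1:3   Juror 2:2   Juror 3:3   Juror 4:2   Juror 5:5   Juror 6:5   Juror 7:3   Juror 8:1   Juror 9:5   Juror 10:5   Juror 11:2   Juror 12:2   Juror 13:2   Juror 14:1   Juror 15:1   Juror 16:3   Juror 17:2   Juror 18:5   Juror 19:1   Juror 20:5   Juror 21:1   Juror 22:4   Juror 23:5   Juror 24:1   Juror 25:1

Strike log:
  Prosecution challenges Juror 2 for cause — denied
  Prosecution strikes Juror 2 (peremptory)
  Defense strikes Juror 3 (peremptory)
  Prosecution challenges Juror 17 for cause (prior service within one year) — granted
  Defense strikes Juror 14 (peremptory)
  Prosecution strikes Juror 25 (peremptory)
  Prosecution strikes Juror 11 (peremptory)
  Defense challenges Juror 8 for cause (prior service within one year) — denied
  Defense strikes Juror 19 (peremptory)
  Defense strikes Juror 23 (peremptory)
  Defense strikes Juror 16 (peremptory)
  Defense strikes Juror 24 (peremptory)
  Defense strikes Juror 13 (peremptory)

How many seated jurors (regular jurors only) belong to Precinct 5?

Removed: #2, #3, #11, #13, #14, #16, #17, #19, #23, #24, #25.
Seated jurors 1–9: #1, #4, #5, #6, #7, #8, #9, #10, #12 (alternates #15, #18 not counted).
Of those, in Precinct 5: #5, #6, #9, #10 → 4.

4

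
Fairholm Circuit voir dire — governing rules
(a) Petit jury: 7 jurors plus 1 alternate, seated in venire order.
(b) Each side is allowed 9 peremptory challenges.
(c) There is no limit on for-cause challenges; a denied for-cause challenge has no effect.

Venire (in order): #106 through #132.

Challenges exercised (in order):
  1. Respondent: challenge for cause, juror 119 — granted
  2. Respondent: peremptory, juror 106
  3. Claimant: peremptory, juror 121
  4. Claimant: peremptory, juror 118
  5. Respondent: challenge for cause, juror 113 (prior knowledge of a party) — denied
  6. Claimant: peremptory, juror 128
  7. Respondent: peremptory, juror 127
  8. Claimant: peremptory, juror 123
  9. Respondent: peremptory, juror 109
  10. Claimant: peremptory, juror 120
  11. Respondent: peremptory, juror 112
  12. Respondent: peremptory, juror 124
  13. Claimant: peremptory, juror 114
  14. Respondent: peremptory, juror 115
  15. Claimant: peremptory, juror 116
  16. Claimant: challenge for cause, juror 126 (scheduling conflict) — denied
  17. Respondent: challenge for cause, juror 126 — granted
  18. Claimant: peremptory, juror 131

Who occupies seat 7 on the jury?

Removed: #106, #109, #112, #114, #115, #116, #118, #119, #120, #121, #123, #124, #126, #127, #128, #131. (#113 stays — for-cause denied.)
Seating in order: seats 1–7 → #107, #108, #110, #111, #113, #117, #122; alternates → #125.
So seat 7 is #122.

122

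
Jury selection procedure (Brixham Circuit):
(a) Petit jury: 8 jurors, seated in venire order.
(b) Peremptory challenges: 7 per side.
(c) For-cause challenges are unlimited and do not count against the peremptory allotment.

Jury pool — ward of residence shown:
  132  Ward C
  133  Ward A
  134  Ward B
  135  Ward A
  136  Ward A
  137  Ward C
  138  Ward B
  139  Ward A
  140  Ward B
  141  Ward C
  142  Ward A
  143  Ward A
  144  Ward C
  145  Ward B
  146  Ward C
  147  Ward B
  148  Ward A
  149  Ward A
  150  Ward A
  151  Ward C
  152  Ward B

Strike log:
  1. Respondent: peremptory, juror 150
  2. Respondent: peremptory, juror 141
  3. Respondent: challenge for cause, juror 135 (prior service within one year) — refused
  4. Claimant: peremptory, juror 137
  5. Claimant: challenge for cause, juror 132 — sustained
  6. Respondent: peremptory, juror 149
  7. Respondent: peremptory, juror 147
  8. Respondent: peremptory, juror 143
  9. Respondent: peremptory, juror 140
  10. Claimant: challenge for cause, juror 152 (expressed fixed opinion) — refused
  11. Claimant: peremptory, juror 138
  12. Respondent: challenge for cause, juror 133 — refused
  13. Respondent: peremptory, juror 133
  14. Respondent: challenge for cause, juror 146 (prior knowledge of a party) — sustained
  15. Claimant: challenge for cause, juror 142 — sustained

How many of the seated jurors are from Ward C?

2

Removed: #132, #133, #137, #138, #140, #141, #142, #143, #146, #147, #149, #150.
Seated jurors 1–8: #134, #135, #136, #139, #144, #145, #148, #151.
Of those, in Ward C: #144, #151 → 2.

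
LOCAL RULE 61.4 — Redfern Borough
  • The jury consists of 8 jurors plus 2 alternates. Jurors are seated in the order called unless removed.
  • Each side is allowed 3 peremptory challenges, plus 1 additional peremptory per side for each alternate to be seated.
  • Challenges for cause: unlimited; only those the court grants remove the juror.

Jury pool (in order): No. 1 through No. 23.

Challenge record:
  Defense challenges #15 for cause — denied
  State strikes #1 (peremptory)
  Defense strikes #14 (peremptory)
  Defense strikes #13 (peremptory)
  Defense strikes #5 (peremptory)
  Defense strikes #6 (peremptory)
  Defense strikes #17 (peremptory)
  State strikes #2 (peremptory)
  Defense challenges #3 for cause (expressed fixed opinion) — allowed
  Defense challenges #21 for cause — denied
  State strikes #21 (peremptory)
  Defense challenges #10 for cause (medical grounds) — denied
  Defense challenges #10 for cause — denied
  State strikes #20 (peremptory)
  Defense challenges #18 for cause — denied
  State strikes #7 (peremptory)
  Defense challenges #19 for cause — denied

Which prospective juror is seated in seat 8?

Removed: #1, #2, #3, #5, #6, #7, #13, #14, #17, #20, #21. (#10, #15, #18, #19 stay — for-cause denied.)
Seating in order: seats 1–8 → #4, #8, #9, #10, #11, #12, #15, #16; alternates → #18, #19.
So seat 8 is #16.

16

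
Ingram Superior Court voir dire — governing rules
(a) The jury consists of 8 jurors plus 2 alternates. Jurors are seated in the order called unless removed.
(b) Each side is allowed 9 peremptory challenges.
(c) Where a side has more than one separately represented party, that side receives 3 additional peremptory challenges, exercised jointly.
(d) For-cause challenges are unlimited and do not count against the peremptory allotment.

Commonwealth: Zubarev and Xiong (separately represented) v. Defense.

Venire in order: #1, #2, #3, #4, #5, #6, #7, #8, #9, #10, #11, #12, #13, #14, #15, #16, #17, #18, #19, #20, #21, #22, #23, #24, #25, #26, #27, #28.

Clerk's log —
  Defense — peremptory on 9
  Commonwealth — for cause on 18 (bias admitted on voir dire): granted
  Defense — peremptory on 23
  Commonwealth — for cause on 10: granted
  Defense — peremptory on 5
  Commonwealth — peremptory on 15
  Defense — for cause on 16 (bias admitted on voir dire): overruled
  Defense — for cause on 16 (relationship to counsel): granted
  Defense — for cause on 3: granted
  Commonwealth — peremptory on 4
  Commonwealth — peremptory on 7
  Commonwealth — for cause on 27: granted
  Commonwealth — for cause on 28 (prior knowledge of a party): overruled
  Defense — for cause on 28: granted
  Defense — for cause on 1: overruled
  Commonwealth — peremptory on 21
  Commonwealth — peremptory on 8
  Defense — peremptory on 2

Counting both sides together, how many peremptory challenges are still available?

Commonwealth allotment: 9 base + 3 multi-party = 12. Defense allotment: 9.
Commonwealth peremptories used: #15, #4, #7, #21, #8 — 5 (for-cause on #18, #10, #27, #28 don't count).
Defense peremptories used: #9, #23, #5, #2 — 4 (for-cause on #16, #16, #3, #28, #1 don't count).
Remaining: (12 − 5) + (9 − 4) = 12.

12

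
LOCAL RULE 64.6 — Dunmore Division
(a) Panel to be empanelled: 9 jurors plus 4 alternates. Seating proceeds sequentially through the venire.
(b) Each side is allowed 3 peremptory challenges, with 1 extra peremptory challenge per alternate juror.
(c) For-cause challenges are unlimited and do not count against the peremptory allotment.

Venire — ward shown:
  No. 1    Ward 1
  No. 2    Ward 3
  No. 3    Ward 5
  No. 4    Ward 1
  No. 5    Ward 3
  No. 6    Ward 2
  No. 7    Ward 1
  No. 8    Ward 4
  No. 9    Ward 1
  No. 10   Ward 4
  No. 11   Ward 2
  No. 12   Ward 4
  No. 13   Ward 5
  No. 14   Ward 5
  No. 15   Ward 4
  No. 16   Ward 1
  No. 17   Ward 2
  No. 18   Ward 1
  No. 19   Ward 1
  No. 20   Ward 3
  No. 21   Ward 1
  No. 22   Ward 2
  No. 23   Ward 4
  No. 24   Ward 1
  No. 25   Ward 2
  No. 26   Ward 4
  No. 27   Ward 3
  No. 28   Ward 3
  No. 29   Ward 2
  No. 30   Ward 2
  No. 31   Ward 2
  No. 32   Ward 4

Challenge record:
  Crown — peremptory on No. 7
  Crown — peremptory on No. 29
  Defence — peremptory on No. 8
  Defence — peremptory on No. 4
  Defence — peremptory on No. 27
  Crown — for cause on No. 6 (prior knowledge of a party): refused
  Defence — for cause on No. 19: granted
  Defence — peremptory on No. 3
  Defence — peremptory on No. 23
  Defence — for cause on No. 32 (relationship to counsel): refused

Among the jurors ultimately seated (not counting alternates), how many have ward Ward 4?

2

Removed: #3, #4, #7, #8, #19, #23, #27, #29.
Seated jurors 1–9: #1, #2, #5, #6, #9, #10, #11, #12, #13 (alternates #14, #15, #16, #17 not counted).
Of those, in Ward 4: #10, #12 → 2.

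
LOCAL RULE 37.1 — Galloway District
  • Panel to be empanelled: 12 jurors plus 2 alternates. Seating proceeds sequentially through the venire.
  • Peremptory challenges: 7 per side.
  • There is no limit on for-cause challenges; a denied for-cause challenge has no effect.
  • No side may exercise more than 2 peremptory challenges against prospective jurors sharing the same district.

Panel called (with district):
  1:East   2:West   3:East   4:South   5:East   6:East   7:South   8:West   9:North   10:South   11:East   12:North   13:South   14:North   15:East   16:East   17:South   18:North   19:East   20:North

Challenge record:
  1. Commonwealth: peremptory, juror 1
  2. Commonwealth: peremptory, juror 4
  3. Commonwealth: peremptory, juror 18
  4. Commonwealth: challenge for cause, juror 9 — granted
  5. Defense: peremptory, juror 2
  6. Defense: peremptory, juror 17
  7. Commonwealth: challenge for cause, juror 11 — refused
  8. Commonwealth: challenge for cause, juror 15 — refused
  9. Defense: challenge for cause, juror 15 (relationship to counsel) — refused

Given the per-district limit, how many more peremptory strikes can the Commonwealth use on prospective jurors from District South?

1

Commonwealth peremptories so far: #1, #4, #18 — 3 of 7 used, 4 left overall.
Against District South: #4 — 1 used; per-district cap 2 leaves 1.
Binding limit: min(4, 1) = 1.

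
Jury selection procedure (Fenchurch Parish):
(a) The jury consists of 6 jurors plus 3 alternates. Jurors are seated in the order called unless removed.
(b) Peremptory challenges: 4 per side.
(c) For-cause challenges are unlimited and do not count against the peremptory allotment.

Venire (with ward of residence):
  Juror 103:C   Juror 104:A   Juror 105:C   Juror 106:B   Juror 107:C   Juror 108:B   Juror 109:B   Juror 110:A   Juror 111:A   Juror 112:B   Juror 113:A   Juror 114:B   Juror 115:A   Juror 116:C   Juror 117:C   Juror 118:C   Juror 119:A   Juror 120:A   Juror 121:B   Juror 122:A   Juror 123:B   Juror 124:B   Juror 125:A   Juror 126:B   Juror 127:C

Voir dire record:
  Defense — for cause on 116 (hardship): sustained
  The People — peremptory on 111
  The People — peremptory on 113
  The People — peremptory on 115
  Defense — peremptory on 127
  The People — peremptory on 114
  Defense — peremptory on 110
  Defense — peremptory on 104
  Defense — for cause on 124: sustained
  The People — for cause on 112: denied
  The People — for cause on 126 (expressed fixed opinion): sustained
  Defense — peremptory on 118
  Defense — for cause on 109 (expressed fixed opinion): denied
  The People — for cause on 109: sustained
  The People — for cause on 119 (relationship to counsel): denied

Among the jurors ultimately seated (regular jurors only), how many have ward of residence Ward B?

3

Removed: #104, #109, #110, #111, #113, #114, #115, #116, #118, #124, #126, #127.
Seated jurors 1–6: #103, #105, #106, #107, #108, #112 (alternates #117, #119, #120 not counted).
Of those, in Ward B: #106, #108, #112 → 3.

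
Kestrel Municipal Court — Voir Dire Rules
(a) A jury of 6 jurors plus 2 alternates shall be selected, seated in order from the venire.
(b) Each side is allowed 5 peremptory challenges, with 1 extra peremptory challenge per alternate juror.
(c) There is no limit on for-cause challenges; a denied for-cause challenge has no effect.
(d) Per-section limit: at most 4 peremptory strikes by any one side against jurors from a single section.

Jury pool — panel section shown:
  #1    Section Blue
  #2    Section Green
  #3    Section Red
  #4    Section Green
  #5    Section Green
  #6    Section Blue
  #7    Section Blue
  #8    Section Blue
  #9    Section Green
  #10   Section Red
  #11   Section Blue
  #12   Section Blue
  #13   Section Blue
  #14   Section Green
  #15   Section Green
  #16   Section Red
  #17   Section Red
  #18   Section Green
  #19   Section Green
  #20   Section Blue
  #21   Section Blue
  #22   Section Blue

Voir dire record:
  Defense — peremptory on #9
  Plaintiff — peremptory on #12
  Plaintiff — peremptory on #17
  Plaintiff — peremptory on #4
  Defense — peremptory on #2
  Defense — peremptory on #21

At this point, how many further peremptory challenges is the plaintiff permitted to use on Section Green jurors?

3

Plaintiff peremptories so far: #12, #17, #4 — 3 of 7 used, 4 left overall.
Against Section Green: #4 — 1 used; per-section cap 4 leaves 3.
Binding limit: min(4, 3) = 3.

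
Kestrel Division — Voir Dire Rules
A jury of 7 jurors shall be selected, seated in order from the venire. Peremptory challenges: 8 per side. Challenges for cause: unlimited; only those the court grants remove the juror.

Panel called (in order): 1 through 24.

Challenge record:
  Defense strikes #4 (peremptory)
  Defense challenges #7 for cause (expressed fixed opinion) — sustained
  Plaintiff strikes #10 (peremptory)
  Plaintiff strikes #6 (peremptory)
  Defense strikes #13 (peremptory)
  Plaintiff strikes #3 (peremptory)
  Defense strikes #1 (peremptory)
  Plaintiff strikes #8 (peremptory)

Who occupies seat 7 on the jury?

Removed: #1, #3, #4, #6, #7, #8, #10, #13.
Seating in order: seats 1–7 → #2, #5, #9, #11, #12, #14, #15.
So seat 7 is #15.

15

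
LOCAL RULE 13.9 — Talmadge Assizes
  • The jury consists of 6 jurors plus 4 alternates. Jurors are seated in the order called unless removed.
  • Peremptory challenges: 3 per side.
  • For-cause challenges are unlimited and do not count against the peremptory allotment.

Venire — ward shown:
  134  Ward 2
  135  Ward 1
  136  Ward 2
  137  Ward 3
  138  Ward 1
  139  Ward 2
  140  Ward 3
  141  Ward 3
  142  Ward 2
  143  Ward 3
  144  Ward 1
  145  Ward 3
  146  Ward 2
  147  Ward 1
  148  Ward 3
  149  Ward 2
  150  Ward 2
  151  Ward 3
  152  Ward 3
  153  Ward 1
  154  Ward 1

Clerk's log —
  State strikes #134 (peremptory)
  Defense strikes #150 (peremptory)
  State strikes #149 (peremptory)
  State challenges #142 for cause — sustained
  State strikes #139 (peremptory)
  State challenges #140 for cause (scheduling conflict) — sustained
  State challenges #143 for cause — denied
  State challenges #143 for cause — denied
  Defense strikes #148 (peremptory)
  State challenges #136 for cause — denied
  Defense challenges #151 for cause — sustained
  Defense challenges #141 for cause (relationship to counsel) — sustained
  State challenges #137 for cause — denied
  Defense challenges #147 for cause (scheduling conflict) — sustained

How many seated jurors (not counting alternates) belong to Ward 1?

3

Removed: #134, #139, #140, #141, #142, #147, #148, #149, #150, #151.
Seated jurors 1–6: #135, #136, #137, #138, #143, #144 (alternates #145, #146, #152, #153 not counted).
Of those, in Ward 1: #135, #138, #144 → 3.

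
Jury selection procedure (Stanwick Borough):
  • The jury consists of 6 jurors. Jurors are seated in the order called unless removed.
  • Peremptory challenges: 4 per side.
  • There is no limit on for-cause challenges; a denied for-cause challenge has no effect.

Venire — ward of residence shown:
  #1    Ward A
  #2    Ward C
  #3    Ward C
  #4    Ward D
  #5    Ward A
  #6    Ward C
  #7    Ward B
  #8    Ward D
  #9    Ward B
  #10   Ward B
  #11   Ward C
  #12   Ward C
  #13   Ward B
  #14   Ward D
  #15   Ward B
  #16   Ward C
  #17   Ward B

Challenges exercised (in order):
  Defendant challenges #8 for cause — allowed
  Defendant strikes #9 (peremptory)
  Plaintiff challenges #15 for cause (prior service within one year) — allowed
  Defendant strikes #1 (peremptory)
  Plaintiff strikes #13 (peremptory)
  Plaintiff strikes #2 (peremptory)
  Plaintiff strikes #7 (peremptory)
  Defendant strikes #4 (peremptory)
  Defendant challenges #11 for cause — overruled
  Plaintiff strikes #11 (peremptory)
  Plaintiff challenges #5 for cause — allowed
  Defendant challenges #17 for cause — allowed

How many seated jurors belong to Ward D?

1

Removed: #1, #2, #4, #5, #7, #8, #9, #11, #13, #15, #17.
Seated jurors 1–6: #3, #6, #10, #12, #14, #16.
Of those, in Ward D: #14 → 1.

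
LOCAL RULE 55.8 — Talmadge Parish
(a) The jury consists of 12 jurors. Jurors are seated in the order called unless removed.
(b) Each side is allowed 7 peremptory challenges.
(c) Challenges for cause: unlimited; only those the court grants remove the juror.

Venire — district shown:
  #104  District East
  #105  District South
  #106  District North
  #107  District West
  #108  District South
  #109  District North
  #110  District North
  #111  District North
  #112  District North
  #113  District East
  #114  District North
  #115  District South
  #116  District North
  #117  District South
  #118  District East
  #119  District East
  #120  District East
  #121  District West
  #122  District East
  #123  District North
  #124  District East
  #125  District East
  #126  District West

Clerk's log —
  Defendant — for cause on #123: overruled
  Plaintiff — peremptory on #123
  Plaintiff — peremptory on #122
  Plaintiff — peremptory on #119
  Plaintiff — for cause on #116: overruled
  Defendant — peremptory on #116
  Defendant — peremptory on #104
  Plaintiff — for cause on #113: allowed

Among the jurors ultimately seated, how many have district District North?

Removed: #104, #113, #116, #119, #122, #123.
Seated jurors 1–12: #105, #106, #107, #108, #109, #110, #111, #112, #114, #115, #117, #118.
Of those, in District North: #106, #109, #110, #111, #112, #114 → 6.

6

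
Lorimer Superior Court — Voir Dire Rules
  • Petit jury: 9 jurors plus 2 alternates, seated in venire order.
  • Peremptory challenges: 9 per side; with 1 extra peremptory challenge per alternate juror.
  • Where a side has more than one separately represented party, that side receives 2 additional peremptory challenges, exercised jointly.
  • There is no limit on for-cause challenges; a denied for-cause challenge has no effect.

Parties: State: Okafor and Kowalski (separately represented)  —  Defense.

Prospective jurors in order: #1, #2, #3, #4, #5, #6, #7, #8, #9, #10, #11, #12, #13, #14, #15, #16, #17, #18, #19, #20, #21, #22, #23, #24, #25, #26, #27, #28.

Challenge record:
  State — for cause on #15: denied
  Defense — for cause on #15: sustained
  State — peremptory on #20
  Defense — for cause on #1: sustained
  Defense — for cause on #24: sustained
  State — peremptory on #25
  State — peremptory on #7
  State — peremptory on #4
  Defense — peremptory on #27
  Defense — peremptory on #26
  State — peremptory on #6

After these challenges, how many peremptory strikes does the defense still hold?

9

Defense allotment: 9 base + 1 × 2 alternates = 11.
Defense peremptories used: #27, #26 — 2 (for-cause on #15, #1, #24 don't count).
Remaining: 11 − 2 = 9.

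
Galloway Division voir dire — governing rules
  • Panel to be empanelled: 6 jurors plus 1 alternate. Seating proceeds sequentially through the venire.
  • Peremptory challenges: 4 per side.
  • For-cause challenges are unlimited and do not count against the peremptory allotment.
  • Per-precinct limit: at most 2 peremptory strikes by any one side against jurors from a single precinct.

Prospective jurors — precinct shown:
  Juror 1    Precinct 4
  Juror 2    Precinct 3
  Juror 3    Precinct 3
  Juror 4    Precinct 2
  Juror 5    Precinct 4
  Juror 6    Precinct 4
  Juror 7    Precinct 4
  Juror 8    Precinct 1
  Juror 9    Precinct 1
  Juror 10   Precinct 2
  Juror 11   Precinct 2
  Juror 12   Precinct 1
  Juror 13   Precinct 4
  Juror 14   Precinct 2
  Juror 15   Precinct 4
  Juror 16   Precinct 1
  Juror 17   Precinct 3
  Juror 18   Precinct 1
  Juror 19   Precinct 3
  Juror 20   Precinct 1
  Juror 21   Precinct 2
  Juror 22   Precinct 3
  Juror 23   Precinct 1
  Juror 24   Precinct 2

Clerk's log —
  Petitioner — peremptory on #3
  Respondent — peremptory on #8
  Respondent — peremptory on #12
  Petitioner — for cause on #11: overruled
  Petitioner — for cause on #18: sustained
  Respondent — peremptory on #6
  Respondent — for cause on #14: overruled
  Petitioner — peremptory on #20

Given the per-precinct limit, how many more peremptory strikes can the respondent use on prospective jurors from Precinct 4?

Respondent peremptories so far: #8, #12, #6 — 3 of 4 used, 1 left overall.
Against Precinct 4: #6 — 1 used; per-precinct cap 2 leaves 1.
Binding limit: min(1, 1) = 1.

1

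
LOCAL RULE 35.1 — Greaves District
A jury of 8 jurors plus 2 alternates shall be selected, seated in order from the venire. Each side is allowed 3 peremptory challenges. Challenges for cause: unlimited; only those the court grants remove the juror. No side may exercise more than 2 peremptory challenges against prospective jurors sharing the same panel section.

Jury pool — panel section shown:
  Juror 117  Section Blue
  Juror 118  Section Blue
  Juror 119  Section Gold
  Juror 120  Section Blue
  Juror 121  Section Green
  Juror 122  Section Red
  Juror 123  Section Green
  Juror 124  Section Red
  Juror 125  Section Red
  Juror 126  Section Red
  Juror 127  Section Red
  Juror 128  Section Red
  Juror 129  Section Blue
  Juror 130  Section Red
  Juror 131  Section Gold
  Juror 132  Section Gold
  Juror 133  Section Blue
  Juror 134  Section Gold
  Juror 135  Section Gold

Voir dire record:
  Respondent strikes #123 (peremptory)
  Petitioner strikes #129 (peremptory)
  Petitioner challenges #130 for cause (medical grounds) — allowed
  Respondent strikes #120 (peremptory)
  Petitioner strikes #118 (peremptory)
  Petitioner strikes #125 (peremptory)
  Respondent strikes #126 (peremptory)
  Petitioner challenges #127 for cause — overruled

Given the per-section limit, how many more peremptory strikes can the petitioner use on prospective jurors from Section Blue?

0

Petitioner peremptories so far: #129, #118, #125 — 3 of 3 used, 0 left overall.
Against Section Blue: #129, #118 — 2 used; per-section cap 2 leaves 0.
Binding limit: min(0, 0) = 0.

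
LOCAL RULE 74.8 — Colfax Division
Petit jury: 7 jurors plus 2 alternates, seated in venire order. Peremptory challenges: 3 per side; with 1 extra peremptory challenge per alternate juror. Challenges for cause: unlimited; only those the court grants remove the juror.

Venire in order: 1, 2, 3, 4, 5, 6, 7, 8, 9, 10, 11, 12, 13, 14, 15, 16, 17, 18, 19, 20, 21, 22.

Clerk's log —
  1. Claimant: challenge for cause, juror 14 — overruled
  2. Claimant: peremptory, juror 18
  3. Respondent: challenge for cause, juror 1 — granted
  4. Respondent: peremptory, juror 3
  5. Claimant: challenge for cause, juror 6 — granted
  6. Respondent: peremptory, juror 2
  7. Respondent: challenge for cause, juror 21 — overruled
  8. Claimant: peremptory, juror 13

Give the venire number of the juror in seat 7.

11

Removed: #1, #2, #3, #6, #13, #18. (#14, #21 stay — for-cause denied.)
Seating in order: seats 1–7 → #4, #5, #7, #8, #9, #10, #11; alternates → #12, #14.
So seat 7 is #11.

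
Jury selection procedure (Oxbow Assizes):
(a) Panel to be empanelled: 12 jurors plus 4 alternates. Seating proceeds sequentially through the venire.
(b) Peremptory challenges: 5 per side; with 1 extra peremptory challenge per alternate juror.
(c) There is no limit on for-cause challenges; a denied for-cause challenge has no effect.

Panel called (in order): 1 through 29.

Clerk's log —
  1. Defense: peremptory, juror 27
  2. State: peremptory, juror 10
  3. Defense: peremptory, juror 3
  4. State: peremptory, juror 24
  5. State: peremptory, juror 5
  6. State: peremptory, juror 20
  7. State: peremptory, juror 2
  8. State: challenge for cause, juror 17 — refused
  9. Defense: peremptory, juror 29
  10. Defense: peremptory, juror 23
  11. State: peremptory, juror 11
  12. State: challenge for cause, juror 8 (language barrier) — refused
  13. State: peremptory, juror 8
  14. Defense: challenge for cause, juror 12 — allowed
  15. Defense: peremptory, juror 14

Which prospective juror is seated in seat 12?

Removed: #2, #3, #5, #8, #10, #11, #12, #14, #20, #23, #24, #27, #29. (#17 stays — for-cause denied.)
Seating in order: seats 1–12 → #1, #4, #6, #7, #9, #13, #15, #16, #17, #18, #19, #21; alternates → #22, #25, #26, #28.
So seat 12 is #21.

21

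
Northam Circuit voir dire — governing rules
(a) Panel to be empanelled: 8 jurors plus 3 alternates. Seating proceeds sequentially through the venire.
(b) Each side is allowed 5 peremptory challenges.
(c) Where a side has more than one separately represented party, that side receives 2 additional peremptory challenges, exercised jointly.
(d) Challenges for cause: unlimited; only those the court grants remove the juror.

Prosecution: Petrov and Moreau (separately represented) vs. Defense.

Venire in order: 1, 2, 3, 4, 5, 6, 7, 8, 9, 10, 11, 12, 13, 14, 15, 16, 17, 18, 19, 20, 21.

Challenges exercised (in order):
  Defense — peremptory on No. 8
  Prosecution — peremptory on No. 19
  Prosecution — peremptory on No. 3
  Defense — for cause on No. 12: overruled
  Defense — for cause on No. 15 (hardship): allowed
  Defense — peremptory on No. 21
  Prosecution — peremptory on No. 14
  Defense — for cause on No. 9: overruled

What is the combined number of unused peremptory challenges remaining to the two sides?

Prosecution allotment: 5 base + 2 multi-party = 7. Defense allotment: 5.
Prosecution peremptories used: #19, #3, #14 — 3.
Defense peremptories used: #8, #21 — 2 (for-cause on #12, #15, #9 don't count).
Remaining: (7 − 3) + (5 − 2) = 7.

7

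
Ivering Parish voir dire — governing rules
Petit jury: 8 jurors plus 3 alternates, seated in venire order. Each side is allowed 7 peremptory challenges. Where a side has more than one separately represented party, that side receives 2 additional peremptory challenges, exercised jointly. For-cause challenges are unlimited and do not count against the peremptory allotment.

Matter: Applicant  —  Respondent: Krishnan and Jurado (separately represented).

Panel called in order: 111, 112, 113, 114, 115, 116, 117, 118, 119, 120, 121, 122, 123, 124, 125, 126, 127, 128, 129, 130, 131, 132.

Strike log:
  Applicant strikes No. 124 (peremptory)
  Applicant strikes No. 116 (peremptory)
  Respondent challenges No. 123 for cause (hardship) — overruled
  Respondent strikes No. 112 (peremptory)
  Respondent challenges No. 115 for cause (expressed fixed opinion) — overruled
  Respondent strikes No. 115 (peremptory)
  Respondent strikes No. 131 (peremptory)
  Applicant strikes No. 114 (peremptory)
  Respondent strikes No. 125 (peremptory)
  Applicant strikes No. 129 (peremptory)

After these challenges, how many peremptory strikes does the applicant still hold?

Applicant allotment: 7.
Applicant peremptories used: #124, #116, #114, #129 — 4.
Remaining: 7 − 4 = 3.

3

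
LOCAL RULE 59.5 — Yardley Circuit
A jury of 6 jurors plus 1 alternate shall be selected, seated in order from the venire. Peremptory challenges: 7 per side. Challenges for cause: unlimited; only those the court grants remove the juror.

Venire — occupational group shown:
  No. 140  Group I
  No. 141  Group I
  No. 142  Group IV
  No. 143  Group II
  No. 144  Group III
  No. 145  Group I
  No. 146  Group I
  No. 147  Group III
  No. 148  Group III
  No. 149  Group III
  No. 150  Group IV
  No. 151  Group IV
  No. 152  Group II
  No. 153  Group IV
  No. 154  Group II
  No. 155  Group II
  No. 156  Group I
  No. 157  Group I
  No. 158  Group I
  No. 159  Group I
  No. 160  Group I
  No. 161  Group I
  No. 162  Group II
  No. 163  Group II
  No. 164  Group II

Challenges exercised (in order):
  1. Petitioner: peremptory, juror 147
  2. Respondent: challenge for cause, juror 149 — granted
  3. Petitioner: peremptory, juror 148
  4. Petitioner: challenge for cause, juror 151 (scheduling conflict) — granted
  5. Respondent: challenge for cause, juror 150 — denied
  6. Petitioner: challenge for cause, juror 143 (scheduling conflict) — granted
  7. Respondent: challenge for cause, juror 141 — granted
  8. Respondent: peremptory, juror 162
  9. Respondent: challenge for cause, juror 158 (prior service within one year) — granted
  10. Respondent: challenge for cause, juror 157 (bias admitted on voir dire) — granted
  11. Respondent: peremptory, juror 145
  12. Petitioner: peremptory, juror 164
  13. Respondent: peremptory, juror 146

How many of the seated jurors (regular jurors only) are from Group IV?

Removed: #141, #143, #145, #146, #147, #148, #149, #151, #157, #158, #162, #164.
Seated jurors 1–6: #140, #142, #144, #150, #152, #153 (alternates #154 not counted).
Of those, in Group IV: #142, #150, #153 → 3.

3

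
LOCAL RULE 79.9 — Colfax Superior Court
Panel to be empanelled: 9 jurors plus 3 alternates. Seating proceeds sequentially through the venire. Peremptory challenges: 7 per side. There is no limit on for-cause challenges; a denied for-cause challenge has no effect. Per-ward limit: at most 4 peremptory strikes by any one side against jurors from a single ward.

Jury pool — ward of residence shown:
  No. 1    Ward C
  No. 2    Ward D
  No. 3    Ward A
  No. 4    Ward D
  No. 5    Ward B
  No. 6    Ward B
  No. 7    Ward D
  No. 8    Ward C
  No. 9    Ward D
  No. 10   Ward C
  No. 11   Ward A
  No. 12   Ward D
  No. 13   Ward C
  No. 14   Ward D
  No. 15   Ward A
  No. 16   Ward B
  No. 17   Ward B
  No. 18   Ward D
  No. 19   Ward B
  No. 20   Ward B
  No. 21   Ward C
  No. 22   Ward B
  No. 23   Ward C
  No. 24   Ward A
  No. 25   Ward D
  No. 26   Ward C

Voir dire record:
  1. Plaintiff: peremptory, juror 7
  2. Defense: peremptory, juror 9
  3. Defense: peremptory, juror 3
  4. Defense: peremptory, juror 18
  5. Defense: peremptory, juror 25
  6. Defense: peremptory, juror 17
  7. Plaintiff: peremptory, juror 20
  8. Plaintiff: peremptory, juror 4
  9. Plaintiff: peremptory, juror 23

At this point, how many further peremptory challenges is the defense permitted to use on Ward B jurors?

2

Defense peremptories so far: #9, #3, #18, #25, #17 — 5 of 7 used, 2 left overall.
Against Ward B: #17 — 1 used; per-ward cap 4 leaves 3.
Binding limit: min(2, 3) = 2.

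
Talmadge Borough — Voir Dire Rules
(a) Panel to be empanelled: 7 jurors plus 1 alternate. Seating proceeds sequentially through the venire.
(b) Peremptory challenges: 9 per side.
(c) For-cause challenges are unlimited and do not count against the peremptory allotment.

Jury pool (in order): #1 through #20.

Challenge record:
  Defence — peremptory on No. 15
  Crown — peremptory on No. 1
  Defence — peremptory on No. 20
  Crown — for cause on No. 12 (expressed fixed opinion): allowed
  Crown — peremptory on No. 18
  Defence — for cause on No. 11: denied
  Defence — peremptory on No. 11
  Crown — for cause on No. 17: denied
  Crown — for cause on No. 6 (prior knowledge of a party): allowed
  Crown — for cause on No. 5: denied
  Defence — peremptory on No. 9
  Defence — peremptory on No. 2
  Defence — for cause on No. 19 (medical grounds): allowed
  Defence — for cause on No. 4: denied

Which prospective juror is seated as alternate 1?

14

Removed: #1, #2, #6, #9, #11, #12, #15, #18, #19, #20. (#4, #5, #17 stay — for-cause denied.)
Seating in order: seats 1–7 → #3, #4, #5, #7, #8, #10, #13; alternates → #14.
So alternate 1 is #14.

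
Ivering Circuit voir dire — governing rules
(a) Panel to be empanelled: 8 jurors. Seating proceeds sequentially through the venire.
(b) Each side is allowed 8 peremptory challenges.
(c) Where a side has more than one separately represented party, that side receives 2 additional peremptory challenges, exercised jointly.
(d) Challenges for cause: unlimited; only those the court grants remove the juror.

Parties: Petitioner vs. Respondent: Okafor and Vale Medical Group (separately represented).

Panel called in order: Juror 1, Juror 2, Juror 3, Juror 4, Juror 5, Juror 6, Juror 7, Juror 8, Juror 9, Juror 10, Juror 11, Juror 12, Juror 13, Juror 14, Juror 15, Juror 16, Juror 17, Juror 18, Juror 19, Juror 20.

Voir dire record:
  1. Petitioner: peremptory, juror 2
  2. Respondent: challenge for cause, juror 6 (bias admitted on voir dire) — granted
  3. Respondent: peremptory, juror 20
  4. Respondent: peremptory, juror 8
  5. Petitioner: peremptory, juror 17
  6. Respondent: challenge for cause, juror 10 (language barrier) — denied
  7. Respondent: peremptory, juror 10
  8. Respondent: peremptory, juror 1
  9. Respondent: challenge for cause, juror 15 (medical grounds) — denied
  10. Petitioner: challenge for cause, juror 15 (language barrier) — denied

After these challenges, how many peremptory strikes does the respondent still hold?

Respondent allotment: 8 base + 2 multi-party = 10.
Respondent peremptories used: #20, #8, #10, #1 — 4 (for-cause on #6, #10, #15 don't count).
Remaining: 10 − 4 = 6.

6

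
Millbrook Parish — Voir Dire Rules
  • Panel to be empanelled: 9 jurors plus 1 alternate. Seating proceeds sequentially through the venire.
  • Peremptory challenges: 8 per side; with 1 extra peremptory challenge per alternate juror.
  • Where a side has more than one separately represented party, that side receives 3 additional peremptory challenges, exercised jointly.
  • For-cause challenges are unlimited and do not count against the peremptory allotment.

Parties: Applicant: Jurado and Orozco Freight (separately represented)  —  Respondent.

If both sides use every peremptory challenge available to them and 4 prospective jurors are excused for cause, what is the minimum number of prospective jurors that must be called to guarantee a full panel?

Seats to fill: 9 + 1 alternates = 10.
Peremptories — Applicant: 8 + 1×1 + 3 = 12; Respondent: 8 + 1×1 = 9; total 21.
For-cause removals: 4.
Minimum venire: 10 + 21 + 4 = 35.

35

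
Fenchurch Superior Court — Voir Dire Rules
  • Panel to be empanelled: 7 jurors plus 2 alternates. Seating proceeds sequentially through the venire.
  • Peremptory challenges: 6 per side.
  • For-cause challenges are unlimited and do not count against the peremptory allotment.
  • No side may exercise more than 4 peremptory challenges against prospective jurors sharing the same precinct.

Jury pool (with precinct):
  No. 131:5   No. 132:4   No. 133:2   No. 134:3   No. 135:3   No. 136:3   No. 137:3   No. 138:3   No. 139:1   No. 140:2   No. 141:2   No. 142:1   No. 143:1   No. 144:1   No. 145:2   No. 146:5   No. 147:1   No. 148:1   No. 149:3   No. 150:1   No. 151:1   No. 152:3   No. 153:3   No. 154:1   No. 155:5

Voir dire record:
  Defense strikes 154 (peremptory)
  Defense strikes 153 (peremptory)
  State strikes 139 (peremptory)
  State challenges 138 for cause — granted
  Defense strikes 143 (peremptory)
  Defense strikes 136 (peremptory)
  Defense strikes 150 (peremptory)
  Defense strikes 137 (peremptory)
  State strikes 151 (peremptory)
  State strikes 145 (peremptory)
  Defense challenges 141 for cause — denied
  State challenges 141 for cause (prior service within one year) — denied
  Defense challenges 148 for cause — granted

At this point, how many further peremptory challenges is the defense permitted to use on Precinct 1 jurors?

0

Defense peremptories so far: #154, #153, #143, #136, #150, #137 — 6 of 6 used, 0 left overall.
Against Precinct 1: #154, #143, #150 — 3 used; per-precinct cap 4 leaves 1.
Binding limit: min(0, 1) = 0.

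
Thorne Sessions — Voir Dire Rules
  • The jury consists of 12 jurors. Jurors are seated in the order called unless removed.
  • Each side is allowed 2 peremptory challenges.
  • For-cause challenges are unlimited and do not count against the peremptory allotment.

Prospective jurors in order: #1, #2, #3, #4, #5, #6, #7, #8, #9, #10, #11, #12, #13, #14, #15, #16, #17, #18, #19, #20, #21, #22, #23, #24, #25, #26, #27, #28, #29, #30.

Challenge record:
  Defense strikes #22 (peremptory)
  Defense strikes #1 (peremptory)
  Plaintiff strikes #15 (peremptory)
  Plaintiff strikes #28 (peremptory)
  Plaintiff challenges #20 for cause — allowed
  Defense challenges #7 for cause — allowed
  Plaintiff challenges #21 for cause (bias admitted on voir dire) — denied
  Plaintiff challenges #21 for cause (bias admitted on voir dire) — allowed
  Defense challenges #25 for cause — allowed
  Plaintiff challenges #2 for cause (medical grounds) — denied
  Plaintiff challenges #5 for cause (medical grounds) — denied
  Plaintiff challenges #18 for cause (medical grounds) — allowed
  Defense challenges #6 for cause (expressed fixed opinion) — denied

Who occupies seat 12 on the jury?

14

Removed: #1, #7, #15, #18, #20, #21, #22, #25, #28. (#2, #5, #6 stay — for-cause denied.)
Seating in order: seats 1–12 → #2, #3, #4, #5, #6, #8, #9, #10, #11, #12, #13, #14.
So seat 12 is #14.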